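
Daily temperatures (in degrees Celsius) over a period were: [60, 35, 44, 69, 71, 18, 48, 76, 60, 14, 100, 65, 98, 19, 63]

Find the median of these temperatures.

60

Step 1: Sort the data in ascending order: [14, 18, 19, 35, 44, 48, 60, 60, 63, 65, 69, 71, 76, 98, 100]
Step 2: The number of values is n = 15.
Step 3: Since n is odd, the median is the middle value at position 8: 60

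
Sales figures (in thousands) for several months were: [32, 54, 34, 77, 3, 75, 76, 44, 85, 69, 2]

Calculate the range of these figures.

83

Step 1: Identify the maximum value: max = 85
Step 2: Identify the minimum value: min = 2
Step 3: Range = max - min = 85 - 2 = 83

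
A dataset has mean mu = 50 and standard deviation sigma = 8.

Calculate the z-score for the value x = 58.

1

Step 1: Recall the z-score formula: z = (x - mu) / sigma
Step 2: Substitute values: z = (58 - 50) / 8
Step 3: z = 8 / 8 = 1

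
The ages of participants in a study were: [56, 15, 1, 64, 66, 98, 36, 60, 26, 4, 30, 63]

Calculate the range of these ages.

97

Step 1: Identify the maximum value: max = 98
Step 2: Identify the minimum value: min = 1
Step 3: Range = max - min = 98 - 1 = 97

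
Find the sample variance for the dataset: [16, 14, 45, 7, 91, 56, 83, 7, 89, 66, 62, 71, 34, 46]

892.533

Step 1: Compute the mean: (16 + 14 + 45 + 7 + 91 + 56 + 83 + 7 + 89 + 66 + 62 + 71 + 34 + 46) / 14 = 49.0714
Step 2: Compute squared deviations from the mean:
  (16 - 49.0714)^2 = 1093.7194
  (14 - 49.0714)^2 = 1230.0051
  (45 - 49.0714)^2 = 16.5765
  (7 - 49.0714)^2 = 1770.0051
  (91 - 49.0714)^2 = 1758.0051
  (56 - 49.0714)^2 = 48.0051
  (83 - 49.0714)^2 = 1151.148
  (7 - 49.0714)^2 = 1770.0051
  (89 - 49.0714)^2 = 1594.2908
  (66 - 49.0714)^2 = 286.5765
  (62 - 49.0714)^2 = 167.148
  (71 - 49.0714)^2 = 480.8622
  (34 - 49.0714)^2 = 227.148
  (46 - 49.0714)^2 = 9.4337
Step 3: Sum of squared deviations = 11602.9286
Step 4: Sample variance = 11602.9286 / 13 = 892.533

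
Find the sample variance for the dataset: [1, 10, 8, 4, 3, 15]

26.9667

Step 1: Compute the mean: (1 + 10 + 8 + 4 + 3 + 15) / 6 = 6.8333
Step 2: Compute squared deviations from the mean:
  (1 - 6.8333)^2 = 34.0278
  (10 - 6.8333)^2 = 10.0278
  (8 - 6.8333)^2 = 1.3611
  (4 - 6.8333)^2 = 8.0278
  (3 - 6.8333)^2 = 14.6944
  (15 - 6.8333)^2 = 66.6944
Step 3: Sum of squared deviations = 134.8333
Step 4: Sample variance = 134.8333 / 5 = 26.9667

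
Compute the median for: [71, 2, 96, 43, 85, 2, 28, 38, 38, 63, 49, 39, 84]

43

Step 1: Sort the data in ascending order: [2, 2, 28, 38, 38, 39, 43, 49, 63, 71, 84, 85, 96]
Step 2: The number of values is n = 13.
Step 3: Since n is odd, the median is the middle value at position 7: 43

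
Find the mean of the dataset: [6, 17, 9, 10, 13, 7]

10.3333

Step 1: Sum all values: 6 + 17 + 9 + 10 + 13 + 7 = 62
Step 2: Count the number of values: n = 6
Step 3: Mean = sum / n = 62 / 6 = 10.3333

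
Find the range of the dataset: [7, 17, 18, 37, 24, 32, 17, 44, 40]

37

Step 1: Identify the maximum value: max = 44
Step 2: Identify the minimum value: min = 7
Step 3: Range = max - min = 44 - 7 = 37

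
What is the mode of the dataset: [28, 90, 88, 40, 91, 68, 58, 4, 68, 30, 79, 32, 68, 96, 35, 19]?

68

Step 1: Count the frequency of each value:
  4: appears 1 time(s)
  19: appears 1 time(s)
  28: appears 1 time(s)
  30: appears 1 time(s)
  32: appears 1 time(s)
  35: appears 1 time(s)
  40: appears 1 time(s)
  58: appears 1 time(s)
  68: appears 3 time(s)
  79: appears 1 time(s)
  88: appears 1 time(s)
  90: appears 1 time(s)
  91: appears 1 time(s)
  96: appears 1 time(s)
Step 2: The value 68 appears most frequently (3 times).
Step 3: Mode = 68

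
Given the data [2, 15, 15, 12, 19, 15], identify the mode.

15

Step 1: Count the frequency of each value:
  2: appears 1 time(s)
  12: appears 1 time(s)
  15: appears 3 time(s)
  19: appears 1 time(s)
Step 2: The value 15 appears most frequently (3 times).
Step 3: Mode = 15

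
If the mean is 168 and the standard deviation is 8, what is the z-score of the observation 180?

1.5

Step 1: Recall the z-score formula: z = (x - mu) / sigma
Step 2: Substitute values: z = (180 - 168) / 8
Step 3: z = 12 / 8 = 1.5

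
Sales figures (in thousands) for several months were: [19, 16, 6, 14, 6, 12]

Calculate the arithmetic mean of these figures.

12.1667

Step 1: Sum all values: 19 + 16 + 6 + 14 + 6 + 12 = 73
Step 2: Count the number of values: n = 6
Step 3: Mean = sum / n = 73 / 6 = 12.1667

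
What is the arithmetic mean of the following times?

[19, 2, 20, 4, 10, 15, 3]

10.4286

Step 1: Sum all values: 19 + 2 + 20 + 4 + 10 + 15 + 3 = 73
Step 2: Count the number of values: n = 7
Step 3: Mean = sum / n = 73 / 7 = 10.4286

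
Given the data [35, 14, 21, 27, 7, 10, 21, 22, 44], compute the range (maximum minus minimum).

37

Step 1: Identify the maximum value: max = 44
Step 2: Identify the minimum value: min = 7
Step 3: Range = max - min = 44 - 7 = 37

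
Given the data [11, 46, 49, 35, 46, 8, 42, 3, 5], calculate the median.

35

Step 1: Sort the data in ascending order: [3, 5, 8, 11, 35, 42, 46, 46, 49]
Step 2: The number of values is n = 9.
Step 3: Since n is odd, the median is the middle value at position 5: 35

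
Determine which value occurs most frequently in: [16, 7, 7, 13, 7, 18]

7

Step 1: Count the frequency of each value:
  7: appears 3 time(s)
  13: appears 1 time(s)
  16: appears 1 time(s)
  18: appears 1 time(s)
Step 2: The value 7 appears most frequently (3 times).
Step 3: Mode = 7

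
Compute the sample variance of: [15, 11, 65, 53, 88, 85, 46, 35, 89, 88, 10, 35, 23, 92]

1006.5769

Step 1: Compute the mean: (15 + 11 + 65 + 53 + 88 + 85 + 46 + 35 + 89 + 88 + 10 + 35 + 23 + 92) / 14 = 52.5
Step 2: Compute squared deviations from the mean:
  (15 - 52.5)^2 = 1406.25
  (11 - 52.5)^2 = 1722.25
  (65 - 52.5)^2 = 156.25
  (53 - 52.5)^2 = 0.25
  (88 - 52.5)^2 = 1260.25
  (85 - 52.5)^2 = 1056.25
  (46 - 52.5)^2 = 42.25
  (35 - 52.5)^2 = 306.25
  (89 - 52.5)^2 = 1332.25
  (88 - 52.5)^2 = 1260.25
  (10 - 52.5)^2 = 1806.25
  (35 - 52.5)^2 = 306.25
  (23 - 52.5)^2 = 870.25
  (92 - 52.5)^2 = 1560.25
Step 3: Sum of squared deviations = 13085.5
Step 4: Sample variance = 13085.5 / 13 = 1006.5769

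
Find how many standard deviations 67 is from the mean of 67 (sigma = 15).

0

Step 1: Recall the z-score formula: z = (x - mu) / sigma
Step 2: Substitute values: z = (67 - 67) / 15
Step 3: z = 0 / 15 = 0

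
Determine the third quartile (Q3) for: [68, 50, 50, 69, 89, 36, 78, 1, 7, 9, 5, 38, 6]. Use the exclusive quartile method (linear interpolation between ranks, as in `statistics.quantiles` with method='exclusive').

68.5

Step 1: Sort the data: [1, 5, 6, 7, 9, 36, 38, 50, 50, 68, 69, 78, 89]
Step 2: n = 13
Step 3: Using the exclusive quartile method:
  Q1 = 6.5
  Q2 (median) = 38
  Q3 = 68.5
  IQR = Q3 - Q1 = 68.5 - 6.5 = 62
Step 4: Q3 = 68.5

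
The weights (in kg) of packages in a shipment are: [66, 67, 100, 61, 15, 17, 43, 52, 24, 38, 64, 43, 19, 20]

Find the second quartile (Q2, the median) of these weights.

43

Step 1: Sort the data: [15, 17, 19, 20, 24, 38, 43, 43, 52, 61, 64, 66, 67, 100]
Step 2: n = 14
Step 3: Q2 is the median. Since n is even, it is the average of the values at positions 7 and 8:
  Q2 = (43 + 43) / 2 = 43
Step 4: Q2 = 43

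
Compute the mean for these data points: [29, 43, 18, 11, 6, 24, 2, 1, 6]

15.5556

Step 1: Sum all values: 29 + 43 + 18 + 11 + 6 + 24 + 2 + 1 + 6 = 140
Step 2: Count the number of values: n = 9
Step 3: Mean = sum / n = 140 / 9 = 15.5556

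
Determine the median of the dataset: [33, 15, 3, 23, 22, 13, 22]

22

Step 1: Sort the data in ascending order: [3, 13, 15, 22, 22, 23, 33]
Step 2: The number of values is n = 7.
Step 3: Since n is odd, the median is the middle value at position 4: 22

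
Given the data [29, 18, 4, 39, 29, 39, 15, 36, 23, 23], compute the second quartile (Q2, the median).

26

Step 1: Sort the data: [4, 15, 18, 23, 23, 29, 29, 36, 39, 39]
Step 2: n = 10
Step 3: Q2 is the median. Since n is even, it is the average of the values at positions 5 and 6:
  Q2 = (23 + 29) / 2 = 26
Step 4: Q2 = 26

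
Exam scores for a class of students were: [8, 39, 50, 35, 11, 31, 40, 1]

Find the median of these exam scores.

33

Step 1: Sort the data in ascending order: [1, 8, 11, 31, 35, 39, 40, 50]
Step 2: The number of values is n = 8.
Step 3: Since n is even, the median is the average of positions 4 and 5:
  Median = (31 + 35) / 2 = 33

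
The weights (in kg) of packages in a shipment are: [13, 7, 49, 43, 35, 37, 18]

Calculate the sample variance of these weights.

259.4762

Step 1: Compute the mean: (13 + 7 + 49 + 43 + 35 + 37 + 18) / 7 = 28.8571
Step 2: Compute squared deviations from the mean:
  (13 - 28.8571)^2 = 251.449
  (7 - 28.8571)^2 = 477.7347
  (49 - 28.8571)^2 = 405.7347
  (43 - 28.8571)^2 = 200.0204
  (35 - 28.8571)^2 = 37.7347
  (37 - 28.8571)^2 = 66.3061
  (18 - 28.8571)^2 = 117.8776
Step 3: Sum of squared deviations = 1556.8571
Step 4: Sample variance = 1556.8571 / 6 = 259.4762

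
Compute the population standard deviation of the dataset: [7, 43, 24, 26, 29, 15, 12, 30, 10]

11.0129

Step 1: Compute the mean: 21.7778
Step 2: Sum of squared deviations from the mean: 1091.5556
Step 3: Population variance = 1091.5556 / 9 = 121.284
Step 4: Standard deviation = sqrt(121.284) = 11.0129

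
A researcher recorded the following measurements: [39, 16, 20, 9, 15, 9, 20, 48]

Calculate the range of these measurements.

39

Step 1: Identify the maximum value: max = 48
Step 2: Identify the minimum value: min = 9
Step 3: Range = max - min = 48 - 9 = 39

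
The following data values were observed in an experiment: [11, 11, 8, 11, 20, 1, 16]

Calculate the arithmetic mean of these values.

11.1429

Step 1: Sum all values: 11 + 11 + 8 + 11 + 20 + 1 + 16 = 78
Step 2: Count the number of values: n = 7
Step 3: Mean = sum / n = 78 / 7 = 11.1429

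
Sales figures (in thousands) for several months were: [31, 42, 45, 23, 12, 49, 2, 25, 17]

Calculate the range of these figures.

47

Step 1: Identify the maximum value: max = 49
Step 2: Identify the minimum value: min = 2
Step 3: Range = max - min = 49 - 2 = 47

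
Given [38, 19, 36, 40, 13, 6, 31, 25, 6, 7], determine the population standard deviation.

13.0111

Step 1: Compute the mean: 22.1
Step 2: Sum of squared deviations from the mean: 1692.9
Step 3: Population variance = 1692.9 / 10 = 169.29
Step 4: Standard deviation = sqrt(169.29) = 13.0111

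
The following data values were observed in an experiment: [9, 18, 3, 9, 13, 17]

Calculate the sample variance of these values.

31.9

Step 1: Compute the mean: (9 + 18 + 3 + 9 + 13 + 17) / 6 = 11.5
Step 2: Compute squared deviations from the mean:
  (9 - 11.5)^2 = 6.25
  (18 - 11.5)^2 = 42.25
  (3 - 11.5)^2 = 72.25
  (9 - 11.5)^2 = 6.25
  (13 - 11.5)^2 = 2.25
  (17 - 11.5)^2 = 30.25
Step 3: Sum of squared deviations = 159.5
Step 4: Sample variance = 159.5 / 5 = 31.9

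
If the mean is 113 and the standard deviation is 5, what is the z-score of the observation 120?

1.4

Step 1: Recall the z-score formula: z = (x - mu) / sigma
Step 2: Substitute values: z = (120 - 113) / 5
Step 3: z = 7 / 5 = 1.4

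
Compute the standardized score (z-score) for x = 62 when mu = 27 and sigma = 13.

2.6923

Step 1: Recall the z-score formula: z = (x - mu) / sigma
Step 2: Substitute values: z = (62 - 27) / 13
Step 3: z = 35 / 13 = 2.6923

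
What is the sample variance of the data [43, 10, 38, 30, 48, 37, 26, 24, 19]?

147.0278

Step 1: Compute the mean: (43 + 10 + 38 + 30 + 48 + 37 + 26 + 24 + 19) / 9 = 30.5556
Step 2: Compute squared deviations from the mean:
  (43 - 30.5556)^2 = 154.8642
  (10 - 30.5556)^2 = 422.5309
  (38 - 30.5556)^2 = 55.4198
  (30 - 30.5556)^2 = 0.3086
  (48 - 30.5556)^2 = 304.3086
  (37 - 30.5556)^2 = 41.5309
  (26 - 30.5556)^2 = 20.7531
  (24 - 30.5556)^2 = 42.9753
  (19 - 30.5556)^2 = 133.5309
Step 3: Sum of squared deviations = 1176.2222
Step 4: Sample variance = 1176.2222 / 8 = 147.0278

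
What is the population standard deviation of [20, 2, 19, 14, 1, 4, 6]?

7.4806

Step 1: Compute the mean: 9.4286
Step 2: Sum of squared deviations from the mean: 391.7143
Step 3: Population variance = 391.7143 / 7 = 55.9592
Step 4: Standard deviation = sqrt(55.9592) = 7.4806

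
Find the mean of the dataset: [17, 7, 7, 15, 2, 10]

9.6667

Step 1: Sum all values: 17 + 7 + 7 + 15 + 2 + 10 = 58
Step 2: Count the number of values: n = 6
Step 3: Mean = sum / n = 58 / 6 = 9.6667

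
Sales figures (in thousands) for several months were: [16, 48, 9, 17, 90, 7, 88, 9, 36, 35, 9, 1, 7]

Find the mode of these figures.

9

Step 1: Count the frequency of each value:
  1: appears 1 time(s)
  7: appears 2 time(s)
  9: appears 3 time(s)
  16: appears 1 time(s)
  17: appears 1 time(s)
  35: appears 1 time(s)
  36: appears 1 time(s)
  48: appears 1 time(s)
  88: appears 1 time(s)
  90: appears 1 time(s)
Step 2: The value 9 appears most frequently (3 times).
Step 3: Mode = 9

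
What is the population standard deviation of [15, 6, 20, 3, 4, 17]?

6.7185

Step 1: Compute the mean: 10.8333
Step 2: Sum of squared deviations from the mean: 270.8333
Step 3: Population variance = 270.8333 / 6 = 45.1389
Step 4: Standard deviation = sqrt(45.1389) = 6.7185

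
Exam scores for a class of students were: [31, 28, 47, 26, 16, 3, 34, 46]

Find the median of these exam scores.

29.5

Step 1: Sort the data in ascending order: [3, 16, 26, 28, 31, 34, 46, 47]
Step 2: The number of values is n = 8.
Step 3: Since n is even, the median is the average of positions 4 and 5:
  Median = (28 + 31) / 2 = 29.5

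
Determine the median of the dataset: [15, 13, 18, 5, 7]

13

Step 1: Sort the data in ascending order: [5, 7, 13, 15, 18]
Step 2: The number of values is n = 5.
Step 3: Since n is odd, the median is the middle value at position 3: 13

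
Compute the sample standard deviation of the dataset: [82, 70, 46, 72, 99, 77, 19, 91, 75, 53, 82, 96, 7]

28.328

Step 1: Compute the mean: 66.8462
Step 2: Sum of squared deviations from the mean: 9629.6923
Step 3: Sample variance = 9629.6923 / 12 = 802.4744
Step 4: Standard deviation = sqrt(802.4744) = 28.328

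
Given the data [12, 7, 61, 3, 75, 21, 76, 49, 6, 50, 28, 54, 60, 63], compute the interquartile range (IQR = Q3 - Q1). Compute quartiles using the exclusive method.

50.75

Step 1: Sort the data: [3, 6, 7, 12, 21, 28, 49, 50, 54, 60, 61, 63, 75, 76]
Step 2: n = 14
Step 3: Using the exclusive quartile method:
  Q1 = 10.75
  Q2 (median) = 49.5
  Q3 = 61.5
  IQR = Q3 - Q1 = 61.5 - 10.75 = 50.75
Step 4: IQR = 50.75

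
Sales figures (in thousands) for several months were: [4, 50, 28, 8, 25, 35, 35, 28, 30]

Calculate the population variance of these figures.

173.5556

Step 1: Compute the mean: (4 + 50 + 28 + 8 + 25 + 35 + 35 + 28 + 30) / 9 = 27
Step 2: Compute squared deviations from the mean:
  (4 - 27)^2 = 529
  (50 - 27)^2 = 529
  (28 - 27)^2 = 1
  (8 - 27)^2 = 361
  (25 - 27)^2 = 4
  (35 - 27)^2 = 64
  (35 - 27)^2 = 64
  (28 - 27)^2 = 1
  (30 - 27)^2 = 9
Step 3: Sum of squared deviations = 1562
Step 4: Population variance = 1562 / 9 = 173.5556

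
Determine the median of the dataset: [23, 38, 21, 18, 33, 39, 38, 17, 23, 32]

27.5

Step 1: Sort the data in ascending order: [17, 18, 21, 23, 23, 32, 33, 38, 38, 39]
Step 2: The number of values is n = 10.
Step 3: Since n is even, the median is the average of positions 5 and 6:
  Median = (23 + 32) / 2 = 27.5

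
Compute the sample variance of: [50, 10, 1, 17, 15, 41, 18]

303.2381

Step 1: Compute the mean: (50 + 10 + 1 + 17 + 15 + 41 + 18) / 7 = 21.7143
Step 2: Compute squared deviations from the mean:
  (50 - 21.7143)^2 = 800.0816
  (10 - 21.7143)^2 = 137.2245
  (1 - 21.7143)^2 = 429.0816
  (17 - 21.7143)^2 = 22.2245
  (15 - 21.7143)^2 = 45.0816
  (41 - 21.7143)^2 = 371.9388
  (18 - 21.7143)^2 = 13.7959
Step 3: Sum of squared deviations = 1819.4286
Step 4: Sample variance = 1819.4286 / 6 = 303.2381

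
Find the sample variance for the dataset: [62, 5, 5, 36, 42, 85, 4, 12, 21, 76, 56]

885.4182

Step 1: Compute the mean: (62 + 5 + 5 + 36 + 42 + 85 + 4 + 12 + 21 + 76 + 56) / 11 = 36.7273
Step 2: Compute squared deviations from the mean:
  (62 - 36.7273)^2 = 638.7107
  (5 - 36.7273)^2 = 1006.6198
  (5 - 36.7273)^2 = 1006.6198
  (36 - 36.7273)^2 = 0.5289
  (42 - 36.7273)^2 = 27.8017
  (85 - 36.7273)^2 = 2330.2562
  (4 - 36.7273)^2 = 1071.0744
  (12 - 36.7273)^2 = 611.438
  (21 - 36.7273)^2 = 247.3471
  (76 - 36.7273)^2 = 1542.3471
  (56 - 36.7273)^2 = 371.438
Step 3: Sum of squared deviations = 8854.1818
Step 4: Sample variance = 8854.1818 / 10 = 885.4182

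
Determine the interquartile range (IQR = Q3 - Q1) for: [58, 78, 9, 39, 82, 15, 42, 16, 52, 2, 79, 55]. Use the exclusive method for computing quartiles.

57.75

Step 1: Sort the data: [2, 9, 15, 16, 39, 42, 52, 55, 58, 78, 79, 82]
Step 2: n = 12
Step 3: Using the exclusive quartile method:
  Q1 = 15.25
  Q2 (median) = 47
  Q3 = 73
  IQR = Q3 - Q1 = 73 - 15.25 = 57.75
Step 4: IQR = 57.75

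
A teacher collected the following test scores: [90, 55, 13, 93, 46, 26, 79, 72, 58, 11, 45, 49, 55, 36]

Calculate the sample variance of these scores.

656.6154

Step 1: Compute the mean: (90 + 55 + 13 + 93 + 46 + 26 + 79 + 72 + 58 + 11 + 45 + 49 + 55 + 36) / 14 = 52
Step 2: Compute squared deviations from the mean:
  (90 - 52)^2 = 1444
  (55 - 52)^2 = 9
  (13 - 52)^2 = 1521
  (93 - 52)^2 = 1681
  (46 - 52)^2 = 36
  (26 - 52)^2 = 676
  (79 - 52)^2 = 729
  (72 - 52)^2 = 400
  (58 - 52)^2 = 36
  (11 - 52)^2 = 1681
  (45 - 52)^2 = 49
  (49 - 52)^2 = 9
  (55 - 52)^2 = 9
  (36 - 52)^2 = 256
Step 3: Sum of squared deviations = 8536
Step 4: Sample variance = 8536 / 13 = 656.6154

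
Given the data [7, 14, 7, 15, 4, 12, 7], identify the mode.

7

Step 1: Count the frequency of each value:
  4: appears 1 time(s)
  7: appears 3 time(s)
  12: appears 1 time(s)
  14: appears 1 time(s)
  15: appears 1 time(s)
Step 2: The value 7 appears most frequently (3 times).
Step 3: Mode = 7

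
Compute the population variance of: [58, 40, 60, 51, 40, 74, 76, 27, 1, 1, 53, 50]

546.6875

Step 1: Compute the mean: (58 + 40 + 60 + 51 + 40 + 74 + 76 + 27 + 1 + 1 + 53 + 50) / 12 = 44.25
Step 2: Compute squared deviations from the mean:
  (58 - 44.25)^2 = 189.0625
  (40 - 44.25)^2 = 18.0625
  (60 - 44.25)^2 = 248.0625
  (51 - 44.25)^2 = 45.5625
  (40 - 44.25)^2 = 18.0625
  (74 - 44.25)^2 = 885.0625
  (76 - 44.25)^2 = 1008.0625
  (27 - 44.25)^2 = 297.5625
  (1 - 44.25)^2 = 1870.5625
  (1 - 44.25)^2 = 1870.5625
  (53 - 44.25)^2 = 76.5625
  (50 - 44.25)^2 = 33.0625
Step 3: Sum of squared deviations = 6560.25
Step 4: Population variance = 6560.25 / 12 = 546.6875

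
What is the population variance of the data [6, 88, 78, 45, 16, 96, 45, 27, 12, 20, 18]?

953.8182

Step 1: Compute the mean: (6 + 88 + 78 + 45 + 16 + 96 + 45 + 27 + 12 + 20 + 18) / 11 = 41
Step 2: Compute squared deviations from the mean:
  (6 - 41)^2 = 1225
  (88 - 41)^2 = 2209
  (78 - 41)^2 = 1369
  (45 - 41)^2 = 16
  (16 - 41)^2 = 625
  (96 - 41)^2 = 3025
  (45 - 41)^2 = 16
  (27 - 41)^2 = 196
  (12 - 41)^2 = 841
  (20 - 41)^2 = 441
  (18 - 41)^2 = 529
Step 3: Sum of squared deviations = 10492
Step 4: Population variance = 10492 / 11 = 953.8182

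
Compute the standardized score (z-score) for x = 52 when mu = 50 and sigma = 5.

0.4

Step 1: Recall the z-score formula: z = (x - mu) / sigma
Step 2: Substitute values: z = (52 - 50) / 5
Step 3: z = 2 / 5 = 0.4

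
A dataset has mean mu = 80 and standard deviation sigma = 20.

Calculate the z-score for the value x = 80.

0

Step 1: Recall the z-score formula: z = (x - mu) / sigma
Step 2: Substitute values: z = (80 - 80) / 20
Step 3: z = 0 / 20 = 0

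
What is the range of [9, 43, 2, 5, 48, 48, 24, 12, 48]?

46

Step 1: Identify the maximum value: max = 48
Step 2: Identify the minimum value: min = 2
Step 3: Range = max - min = 48 - 2 = 46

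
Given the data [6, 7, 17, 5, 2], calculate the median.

6

Step 1: Sort the data in ascending order: [2, 5, 6, 7, 17]
Step 2: The number of values is n = 5.
Step 3: Since n is odd, the median is the middle value at position 3: 6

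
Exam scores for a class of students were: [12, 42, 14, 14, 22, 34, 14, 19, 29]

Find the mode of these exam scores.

14

Step 1: Count the frequency of each value:
  12: appears 1 time(s)
  14: appears 3 time(s)
  19: appears 1 time(s)
  22: appears 1 time(s)
  29: appears 1 time(s)
  34: appears 1 time(s)
  42: appears 1 time(s)
Step 2: The value 14 appears most frequently (3 times).
Step 3: Mode = 14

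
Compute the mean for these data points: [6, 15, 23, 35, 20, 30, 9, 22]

20

Step 1: Sum all values: 6 + 15 + 23 + 35 + 20 + 30 + 9 + 22 = 160
Step 2: Count the number of values: n = 8
Step 3: Mean = sum / n = 160 / 8 = 20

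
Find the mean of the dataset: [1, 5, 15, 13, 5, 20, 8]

9.5714

Step 1: Sum all values: 1 + 5 + 15 + 13 + 5 + 20 + 8 = 67
Step 2: Count the number of values: n = 7
Step 3: Mean = sum / n = 67 / 7 = 9.5714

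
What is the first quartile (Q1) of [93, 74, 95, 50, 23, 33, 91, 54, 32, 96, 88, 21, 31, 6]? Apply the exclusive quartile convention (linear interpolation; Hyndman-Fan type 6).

29

Step 1: Sort the data: [6, 21, 23, 31, 32, 33, 50, 54, 74, 88, 91, 93, 95, 96]
Step 2: n = 14
Step 3: Using the exclusive quartile method:
  Q1 = 29
  Q2 (median) = 52
  Q3 = 91.5
  IQR = Q3 - Q1 = 91.5 - 29 = 62.5
Step 4: Q1 = 29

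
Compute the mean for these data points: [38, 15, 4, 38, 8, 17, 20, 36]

22

Step 1: Sum all values: 38 + 15 + 4 + 38 + 8 + 17 + 20 + 36 = 176
Step 2: Count the number of values: n = 8
Step 3: Mean = sum / n = 176 / 8 = 22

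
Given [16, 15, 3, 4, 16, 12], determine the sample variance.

36

Step 1: Compute the mean: (16 + 15 + 3 + 4 + 16 + 12) / 6 = 11
Step 2: Compute squared deviations from the mean:
  (16 - 11)^2 = 25
  (15 - 11)^2 = 16
  (3 - 11)^2 = 64
  (4 - 11)^2 = 49
  (16 - 11)^2 = 25
  (12 - 11)^2 = 1
Step 3: Sum of squared deviations = 180
Step 4: Sample variance = 180 / 5 = 36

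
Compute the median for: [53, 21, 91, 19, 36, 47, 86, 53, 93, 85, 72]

53

Step 1: Sort the data in ascending order: [19, 21, 36, 47, 53, 53, 72, 85, 86, 91, 93]
Step 2: The number of values is n = 11.
Step 3: Since n is odd, the median is the middle value at position 6: 53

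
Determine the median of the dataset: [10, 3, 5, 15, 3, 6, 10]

6

Step 1: Sort the data in ascending order: [3, 3, 5, 6, 10, 10, 15]
Step 2: The number of values is n = 7.
Step 3: Since n is odd, the median is the middle value at position 4: 6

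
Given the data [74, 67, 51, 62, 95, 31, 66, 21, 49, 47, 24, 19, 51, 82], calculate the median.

51

Step 1: Sort the data in ascending order: [19, 21, 24, 31, 47, 49, 51, 51, 62, 66, 67, 74, 82, 95]
Step 2: The number of values is n = 14.
Step 3: Since n is even, the median is the average of positions 7 and 8:
  Median = (51 + 51) / 2 = 51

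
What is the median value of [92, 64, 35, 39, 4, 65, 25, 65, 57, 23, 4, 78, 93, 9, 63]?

57

Step 1: Sort the data in ascending order: [4, 4, 9, 23, 25, 35, 39, 57, 63, 64, 65, 65, 78, 92, 93]
Step 2: The number of values is n = 15.
Step 3: Since n is odd, the median is the middle value at position 8: 57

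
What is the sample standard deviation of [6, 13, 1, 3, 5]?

4.5607

Step 1: Compute the mean: 5.6
Step 2: Sum of squared deviations from the mean: 83.2
Step 3: Sample variance = 83.2 / 4 = 20.8
Step 4: Standard deviation = sqrt(20.8) = 4.5607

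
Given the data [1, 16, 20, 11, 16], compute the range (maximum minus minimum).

19

Step 1: Identify the maximum value: max = 20
Step 2: Identify the minimum value: min = 1
Step 3: Range = max - min = 20 - 1 = 19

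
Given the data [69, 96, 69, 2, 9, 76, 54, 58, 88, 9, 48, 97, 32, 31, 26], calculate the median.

54

Step 1: Sort the data in ascending order: [2, 9, 9, 26, 31, 32, 48, 54, 58, 69, 69, 76, 88, 96, 97]
Step 2: The number of values is n = 15.
Step 3: Since n is odd, the median is the middle value at position 8: 54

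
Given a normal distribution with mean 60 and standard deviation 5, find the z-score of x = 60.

0

Step 1: Recall the z-score formula: z = (x - mu) / sigma
Step 2: Substitute values: z = (60 - 60) / 5
Step 3: z = 0 / 5 = 0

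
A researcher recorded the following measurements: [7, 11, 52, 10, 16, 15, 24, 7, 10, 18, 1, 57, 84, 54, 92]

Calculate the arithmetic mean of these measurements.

30.5333

Step 1: Sum all values: 7 + 11 + 52 + 10 + 16 + 15 + 24 + 7 + 10 + 18 + 1 + 57 + 84 + 54 + 92 = 458
Step 2: Count the number of values: n = 15
Step 3: Mean = sum / n = 458 / 15 = 30.5333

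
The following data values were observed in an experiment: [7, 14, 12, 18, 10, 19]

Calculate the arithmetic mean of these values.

13.3333

Step 1: Sum all values: 7 + 14 + 12 + 18 + 10 + 19 = 80
Step 2: Count the number of values: n = 6
Step 3: Mean = sum / n = 80 / 6 = 13.3333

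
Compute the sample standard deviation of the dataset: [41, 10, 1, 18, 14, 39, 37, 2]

16.5422

Step 1: Compute the mean: 20.25
Step 2: Sum of squared deviations from the mean: 1915.5
Step 3: Sample variance = 1915.5 / 7 = 273.6429
Step 4: Standard deviation = sqrt(273.6429) = 16.5422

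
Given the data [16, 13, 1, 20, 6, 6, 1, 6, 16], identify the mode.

6

Step 1: Count the frequency of each value:
  1: appears 2 time(s)
  6: appears 3 time(s)
  13: appears 1 time(s)
  16: appears 2 time(s)
  20: appears 1 time(s)
Step 2: The value 6 appears most frequently (3 times).
Step 3: Mode = 6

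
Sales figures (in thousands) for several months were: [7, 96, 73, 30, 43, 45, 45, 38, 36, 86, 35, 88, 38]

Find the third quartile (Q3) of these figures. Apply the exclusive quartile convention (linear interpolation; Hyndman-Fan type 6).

79.5

Step 1: Sort the data: [7, 30, 35, 36, 38, 38, 43, 45, 45, 73, 86, 88, 96]
Step 2: n = 13
Step 3: Using the exclusive quartile method:
  Q1 = 35.5
  Q2 (median) = 43
  Q3 = 79.5
  IQR = Q3 - Q1 = 79.5 - 35.5 = 44
Step 4: Q3 = 79.5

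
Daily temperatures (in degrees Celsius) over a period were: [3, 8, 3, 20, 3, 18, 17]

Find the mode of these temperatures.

3

Step 1: Count the frequency of each value:
  3: appears 3 time(s)
  8: appears 1 time(s)
  17: appears 1 time(s)
  18: appears 1 time(s)
  20: appears 1 time(s)
Step 2: The value 3 appears most frequently (3 times).
Step 3: Mode = 3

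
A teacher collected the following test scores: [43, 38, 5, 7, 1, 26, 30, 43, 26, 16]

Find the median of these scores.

26

Step 1: Sort the data in ascending order: [1, 5, 7, 16, 26, 26, 30, 38, 43, 43]
Step 2: The number of values is n = 10.
Step 3: Since n is even, the median is the average of positions 5 and 6:
  Median = (26 + 26) / 2 = 26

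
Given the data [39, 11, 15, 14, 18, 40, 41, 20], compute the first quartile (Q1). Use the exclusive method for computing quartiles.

14.25

Step 1: Sort the data: [11, 14, 15, 18, 20, 39, 40, 41]
Step 2: n = 8
Step 3: Using the exclusive quartile method:
  Q1 = 14.25
  Q2 (median) = 19
  Q3 = 39.75
  IQR = Q3 - Q1 = 39.75 - 14.25 = 25.5
Step 4: Q1 = 14.25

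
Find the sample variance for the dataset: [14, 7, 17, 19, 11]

22.8

Step 1: Compute the mean: (14 + 7 + 17 + 19 + 11) / 5 = 13.6
Step 2: Compute squared deviations from the mean:
  (14 - 13.6)^2 = 0.16
  (7 - 13.6)^2 = 43.56
  (17 - 13.6)^2 = 11.56
  (19 - 13.6)^2 = 29.16
  (11 - 13.6)^2 = 6.76
Step 3: Sum of squared deviations = 91.2
Step 4: Sample variance = 91.2 / 4 = 22.8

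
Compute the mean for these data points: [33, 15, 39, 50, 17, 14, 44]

30.2857

Step 1: Sum all values: 33 + 15 + 39 + 50 + 17 + 14 + 44 = 212
Step 2: Count the number of values: n = 7
Step 3: Mean = sum / n = 212 / 7 = 30.2857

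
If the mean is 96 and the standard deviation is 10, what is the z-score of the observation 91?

-0.5

Step 1: Recall the z-score formula: z = (x - mu) / sigma
Step 2: Substitute values: z = (91 - 96) / 10
Step 3: z = -5 / 10 = -0.5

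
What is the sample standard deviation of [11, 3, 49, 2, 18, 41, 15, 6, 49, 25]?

18.3512

Step 1: Compute the mean: 21.9
Step 2: Sum of squared deviations from the mean: 3030.9
Step 3: Sample variance = 3030.9 / 9 = 336.7667
Step 4: Standard deviation = sqrt(336.7667) = 18.3512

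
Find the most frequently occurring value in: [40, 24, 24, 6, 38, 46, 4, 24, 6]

24

Step 1: Count the frequency of each value:
  4: appears 1 time(s)
  6: appears 2 time(s)
  24: appears 3 time(s)
  38: appears 1 time(s)
  40: appears 1 time(s)
  46: appears 1 time(s)
Step 2: The value 24 appears most frequently (3 times).
Step 3: Mode = 24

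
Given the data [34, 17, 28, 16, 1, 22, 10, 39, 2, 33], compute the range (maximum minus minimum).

38

Step 1: Identify the maximum value: max = 39
Step 2: Identify the minimum value: min = 1
Step 3: Range = max - min = 39 - 1 = 38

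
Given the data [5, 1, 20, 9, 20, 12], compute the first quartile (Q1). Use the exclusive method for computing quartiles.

4

Step 1: Sort the data: [1, 5, 9, 12, 20, 20]
Step 2: n = 6
Step 3: Using the exclusive quartile method:
  Q1 = 4
  Q2 (median) = 10.5
  Q3 = 20
  IQR = Q3 - Q1 = 20 - 4 = 16
Step 4: Q1 = 4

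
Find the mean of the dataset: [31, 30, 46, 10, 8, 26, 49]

28.5714

Step 1: Sum all values: 31 + 30 + 46 + 10 + 8 + 26 + 49 = 200
Step 2: Count the number of values: n = 7
Step 3: Mean = sum / n = 200 / 7 = 28.5714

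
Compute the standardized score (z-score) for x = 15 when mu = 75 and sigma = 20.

-3

Step 1: Recall the z-score formula: z = (x - mu) / sigma
Step 2: Substitute values: z = (15 - 75) / 20
Step 3: z = -60 / 20 = -3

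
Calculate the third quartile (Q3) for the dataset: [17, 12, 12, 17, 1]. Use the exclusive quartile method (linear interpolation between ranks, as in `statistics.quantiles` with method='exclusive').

17

Step 1: Sort the data: [1, 12, 12, 17, 17]
Step 2: n = 5
Step 3: Using the exclusive quartile method:
  Q1 = 6.5
  Q2 (median) = 12
  Q3 = 17
  IQR = Q3 - Q1 = 17 - 6.5 = 10.5
Step 4: Q3 = 17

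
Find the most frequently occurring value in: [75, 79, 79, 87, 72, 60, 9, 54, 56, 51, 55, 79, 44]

79

Step 1: Count the frequency of each value:
  9: appears 1 time(s)
  44: appears 1 time(s)
  51: appears 1 time(s)
  54: appears 1 time(s)
  55: appears 1 time(s)
  56: appears 1 time(s)
  60: appears 1 time(s)
  72: appears 1 time(s)
  75: appears 1 time(s)
  79: appears 3 time(s)
  87: appears 1 time(s)
Step 2: The value 79 appears most frequently (3 times).
Step 3: Mode = 79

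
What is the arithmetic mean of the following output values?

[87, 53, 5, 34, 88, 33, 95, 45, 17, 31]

48.8

Step 1: Sum all values: 87 + 53 + 5 + 34 + 88 + 33 + 95 + 45 + 17 + 31 = 488
Step 2: Count the number of values: n = 10
Step 3: Mean = sum / n = 488 / 10 = 48.8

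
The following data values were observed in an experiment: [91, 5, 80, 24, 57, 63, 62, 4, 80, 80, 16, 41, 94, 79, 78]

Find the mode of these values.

80

Step 1: Count the frequency of each value:
  4: appears 1 time(s)
  5: appears 1 time(s)
  16: appears 1 time(s)
  24: appears 1 time(s)
  41: appears 1 time(s)
  57: appears 1 time(s)
  62: appears 1 time(s)
  63: appears 1 time(s)
  78: appears 1 time(s)
  79: appears 1 time(s)
  80: appears 3 time(s)
  91: appears 1 time(s)
  94: appears 1 time(s)
Step 2: The value 80 appears most frequently (3 times).
Step 3: Mode = 80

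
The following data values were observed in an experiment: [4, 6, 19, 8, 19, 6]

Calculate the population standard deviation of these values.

6.2361

Step 1: Compute the mean: 10.3333
Step 2: Sum of squared deviations from the mean: 233.3333
Step 3: Population variance = 233.3333 / 6 = 38.8889
Step 4: Standard deviation = sqrt(38.8889) = 6.2361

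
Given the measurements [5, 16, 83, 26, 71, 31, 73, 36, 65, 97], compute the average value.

50.3

Step 1: Sum all values: 5 + 16 + 83 + 26 + 71 + 31 + 73 + 36 + 65 + 97 = 503
Step 2: Count the number of values: n = 10
Step 3: Mean = sum / n = 503 / 10 = 50.3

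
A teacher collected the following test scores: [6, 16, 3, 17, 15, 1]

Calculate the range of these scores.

16

Step 1: Identify the maximum value: max = 17
Step 2: Identify the minimum value: min = 1
Step 3: Range = max - min = 17 - 1 = 16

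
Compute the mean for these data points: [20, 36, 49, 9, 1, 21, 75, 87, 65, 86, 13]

42

Step 1: Sum all values: 20 + 36 + 49 + 9 + 1 + 21 + 75 + 87 + 65 + 86 + 13 = 462
Step 2: Count the number of values: n = 11
Step 3: Mean = sum / n = 462 / 11 = 42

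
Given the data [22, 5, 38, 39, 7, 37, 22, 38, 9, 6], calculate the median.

22

Step 1: Sort the data in ascending order: [5, 6, 7, 9, 22, 22, 37, 38, 38, 39]
Step 2: The number of values is n = 10.
Step 3: Since n is even, the median is the average of positions 5 and 6:
  Median = (22 + 22) / 2 = 22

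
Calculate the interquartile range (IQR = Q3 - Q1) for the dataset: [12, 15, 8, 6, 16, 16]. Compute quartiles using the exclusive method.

8.5

Step 1: Sort the data: [6, 8, 12, 15, 16, 16]
Step 2: n = 6
Step 3: Using the exclusive quartile method:
  Q1 = 7.5
  Q2 (median) = 13.5
  Q3 = 16
  IQR = Q3 - Q1 = 16 - 7.5 = 8.5
Step 4: IQR = 8.5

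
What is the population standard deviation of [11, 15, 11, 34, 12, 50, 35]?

14.442

Step 1: Compute the mean: 24
Step 2: Sum of squared deviations from the mean: 1460
Step 3: Population variance = 1460 / 7 = 208.5714
Step 4: Standard deviation = sqrt(208.5714) = 14.442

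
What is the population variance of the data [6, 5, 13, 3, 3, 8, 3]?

11.551

Step 1: Compute the mean: (6 + 5 + 13 + 3 + 3 + 8 + 3) / 7 = 5.8571
Step 2: Compute squared deviations from the mean:
  (6 - 5.8571)^2 = 0.0204
  (5 - 5.8571)^2 = 0.7347
  (13 - 5.8571)^2 = 51.0204
  (3 - 5.8571)^2 = 8.1633
  (3 - 5.8571)^2 = 8.1633
  (8 - 5.8571)^2 = 4.5918
  (3 - 5.8571)^2 = 8.1633
Step 3: Sum of squared deviations = 80.8571
Step 4: Population variance = 80.8571 / 7 = 11.551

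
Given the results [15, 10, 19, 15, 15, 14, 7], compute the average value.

13.5714

Step 1: Sum all values: 15 + 10 + 19 + 15 + 15 + 14 + 7 = 95
Step 2: Count the number of values: n = 7
Step 3: Mean = sum / n = 95 / 7 = 13.5714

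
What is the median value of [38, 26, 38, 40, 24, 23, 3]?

26

Step 1: Sort the data in ascending order: [3, 23, 24, 26, 38, 38, 40]
Step 2: The number of values is n = 7.
Step 3: Since n is odd, the median is the middle value at position 4: 26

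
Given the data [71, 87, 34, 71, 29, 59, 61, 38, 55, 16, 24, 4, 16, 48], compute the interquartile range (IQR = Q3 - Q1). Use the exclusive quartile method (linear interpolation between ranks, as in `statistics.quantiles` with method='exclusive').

41.5

Step 1: Sort the data: [4, 16, 16, 24, 29, 34, 38, 48, 55, 59, 61, 71, 71, 87]
Step 2: n = 14
Step 3: Using the exclusive quartile method:
  Q1 = 22
  Q2 (median) = 43
  Q3 = 63.5
  IQR = Q3 - Q1 = 63.5 - 22 = 41.5
Step 4: IQR = 41.5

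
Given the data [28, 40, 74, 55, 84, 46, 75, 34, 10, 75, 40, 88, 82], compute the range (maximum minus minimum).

78

Step 1: Identify the maximum value: max = 88
Step 2: Identify the minimum value: min = 10
Step 3: Range = max - min = 88 - 10 = 78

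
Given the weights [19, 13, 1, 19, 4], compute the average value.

11.2

Step 1: Sum all values: 19 + 13 + 1 + 19 + 4 = 56
Step 2: Count the number of values: n = 5
Step 3: Mean = sum / n = 56 / 5 = 11.2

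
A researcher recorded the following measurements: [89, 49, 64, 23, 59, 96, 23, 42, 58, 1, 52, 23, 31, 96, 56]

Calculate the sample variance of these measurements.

795.6

Step 1: Compute the mean: (89 + 49 + 64 + 23 + 59 + 96 + 23 + 42 + 58 + 1 + 52 + 23 + 31 + 96 + 56) / 15 = 50.8
Step 2: Compute squared deviations from the mean:
  (89 - 50.8)^2 = 1459.24
  (49 - 50.8)^2 = 3.24
  (64 - 50.8)^2 = 174.24
  (23 - 50.8)^2 = 772.84
  (59 - 50.8)^2 = 67.24
  (96 - 50.8)^2 = 2043.04
  (23 - 50.8)^2 = 772.84
  (42 - 50.8)^2 = 77.44
  (58 - 50.8)^2 = 51.84
  (1 - 50.8)^2 = 2480.04
  (52 - 50.8)^2 = 1.44
  (23 - 50.8)^2 = 772.84
  (31 - 50.8)^2 = 392.04
  (96 - 50.8)^2 = 2043.04
  (56 - 50.8)^2 = 27.04
Step 3: Sum of squared deviations = 11138.4
Step 4: Sample variance = 11138.4 / 14 = 795.6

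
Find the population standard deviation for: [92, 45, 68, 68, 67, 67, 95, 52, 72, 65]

14.5083

Step 1: Compute the mean: 69.1
Step 2: Sum of squared deviations from the mean: 2104.9
Step 3: Population variance = 2104.9 / 10 = 210.49
Step 4: Standard deviation = sqrt(210.49) = 14.5083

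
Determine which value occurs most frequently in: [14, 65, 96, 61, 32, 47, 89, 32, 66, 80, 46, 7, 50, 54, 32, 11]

32

Step 1: Count the frequency of each value:
  7: appears 1 time(s)
  11: appears 1 time(s)
  14: appears 1 time(s)
  32: appears 3 time(s)
  46: appears 1 time(s)
  47: appears 1 time(s)
  50: appears 1 time(s)
  54: appears 1 time(s)
  61: appears 1 time(s)
  65: appears 1 time(s)
  66: appears 1 time(s)
  80: appears 1 time(s)
  89: appears 1 time(s)
  96: appears 1 time(s)
Step 2: The value 32 appears most frequently (3 times).
Step 3: Mode = 32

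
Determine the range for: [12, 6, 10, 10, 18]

12

Step 1: Identify the maximum value: max = 18
Step 2: Identify the minimum value: min = 6
Step 3: Range = max - min = 18 - 6 = 12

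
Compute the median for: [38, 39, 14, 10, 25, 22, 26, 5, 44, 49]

25.5

Step 1: Sort the data in ascending order: [5, 10, 14, 22, 25, 26, 38, 39, 44, 49]
Step 2: The number of values is n = 10.
Step 3: Since n is even, the median is the average of positions 5 and 6:
  Median = (25 + 26) / 2 = 25.5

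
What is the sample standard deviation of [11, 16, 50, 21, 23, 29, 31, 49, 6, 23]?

14.556

Step 1: Compute the mean: 25.9
Step 2: Sum of squared deviations from the mean: 1906.9
Step 3: Sample variance = 1906.9 / 9 = 211.8778
Step 4: Standard deviation = sqrt(211.8778) = 14.556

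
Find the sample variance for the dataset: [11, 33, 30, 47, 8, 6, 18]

233.1429

Step 1: Compute the mean: (11 + 33 + 30 + 47 + 8 + 6 + 18) / 7 = 21.8571
Step 2: Compute squared deviations from the mean:
  (11 - 21.8571)^2 = 117.8776
  (33 - 21.8571)^2 = 124.1633
  (30 - 21.8571)^2 = 66.3061
  (47 - 21.8571)^2 = 632.1633
  (8 - 21.8571)^2 = 192.0204
  (6 - 21.8571)^2 = 251.449
  (18 - 21.8571)^2 = 14.8776
Step 3: Sum of squared deviations = 1398.8571
Step 4: Sample variance = 1398.8571 / 6 = 233.1429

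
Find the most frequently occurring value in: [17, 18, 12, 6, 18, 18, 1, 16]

18

Step 1: Count the frequency of each value:
  1: appears 1 time(s)
  6: appears 1 time(s)
  12: appears 1 time(s)
  16: appears 1 time(s)
  17: appears 1 time(s)
  18: appears 3 time(s)
Step 2: The value 18 appears most frequently (3 times).
Step 3: Mode = 18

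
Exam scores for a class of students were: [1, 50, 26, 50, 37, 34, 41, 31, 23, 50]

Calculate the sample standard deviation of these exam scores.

15.3047

Step 1: Compute the mean: 34.3
Step 2: Sum of squared deviations from the mean: 2108.1
Step 3: Sample variance = 2108.1 / 9 = 234.2333
Step 4: Standard deviation = sqrt(234.2333) = 15.3047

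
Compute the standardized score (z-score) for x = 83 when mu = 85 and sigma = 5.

-0.4

Step 1: Recall the z-score formula: z = (x - mu) / sigma
Step 2: Substitute values: z = (83 - 85) / 5
Step 3: z = -2 / 5 = -0.4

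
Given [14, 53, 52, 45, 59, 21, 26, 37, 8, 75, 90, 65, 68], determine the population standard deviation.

23.9128

Step 1: Compute the mean: 47.1538
Step 2: Sum of squared deviations from the mean: 7433.6923
Step 3: Population variance = 7433.6923 / 13 = 571.8225
Step 4: Standard deviation = sqrt(571.8225) = 23.9128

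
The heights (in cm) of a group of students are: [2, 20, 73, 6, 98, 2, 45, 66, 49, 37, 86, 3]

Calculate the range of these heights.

96

Step 1: Identify the maximum value: max = 98
Step 2: Identify the minimum value: min = 2
Step 3: Range = max - min = 98 - 2 = 96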